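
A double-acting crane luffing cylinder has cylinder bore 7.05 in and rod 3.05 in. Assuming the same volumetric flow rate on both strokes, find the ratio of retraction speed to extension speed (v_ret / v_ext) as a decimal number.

Cap-side area A_cap = π/4 × (7.05 in)² = 39.04 in^2
Rod-side annular area A_ann = π/4 × (7.05² − 3.05²) = 31.73 in^2
For equal Q, v ∝ 1/A, so v_ret/v_ext = A_cap/A_ann.

v_ret/v_ext ≈ 1.23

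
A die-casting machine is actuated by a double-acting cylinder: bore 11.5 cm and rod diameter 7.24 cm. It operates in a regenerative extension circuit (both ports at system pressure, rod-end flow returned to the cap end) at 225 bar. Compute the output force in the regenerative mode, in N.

F ≈ 92600 N

With equal pressure on both faces, forces on the annular region cancel; the net push is pressure × rod cross-section.
Rod cross-section A_rod = π/4 × (7.24 cm)² = 41.17 cm^2
F = P × A_rod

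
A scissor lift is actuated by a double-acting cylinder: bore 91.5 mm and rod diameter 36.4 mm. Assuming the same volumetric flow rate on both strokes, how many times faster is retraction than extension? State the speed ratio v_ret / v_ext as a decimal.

Cap-side area A_cap = π/4 × (91.5 mm)² = 6576 mm^2
Rod-side annular area A_ann = π/4 × (91.5² − 36.4²) = 5535 mm^2
For equal Q, v ∝ 1/A, so v_ret/v_ext = A_cap/A_ann.

v_ret/v_ext ≈ 1.19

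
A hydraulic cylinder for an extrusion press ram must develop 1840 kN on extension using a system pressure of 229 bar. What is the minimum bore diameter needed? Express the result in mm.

Extension force acts on the full piston face: F = P × (π/4)D².
D = √(4F / (πP)) = √(4 × 1840 kN / (π × 229 bar))

D ≈ 320 mm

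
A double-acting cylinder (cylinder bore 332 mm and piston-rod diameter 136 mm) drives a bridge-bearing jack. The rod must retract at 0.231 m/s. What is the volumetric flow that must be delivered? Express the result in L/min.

Q ≈ 999 L/min

Rod-side annular area A_ann = π/4 × (332² − 136²) = 72040 mm^2
Q = A × v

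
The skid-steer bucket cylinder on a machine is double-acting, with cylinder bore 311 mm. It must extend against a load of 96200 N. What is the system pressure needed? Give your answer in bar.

Cap-side area A_cap = π/4 × (311 mm)² = 75960 mm^2
P = F / A = 96200 N / A

P ≈ 12.7 bar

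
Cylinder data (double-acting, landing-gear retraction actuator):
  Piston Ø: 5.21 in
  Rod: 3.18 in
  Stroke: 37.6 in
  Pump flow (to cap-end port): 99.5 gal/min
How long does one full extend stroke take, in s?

t ≈ 2.09 s

Cap-side area A_cap = π/4 × (5.21 in)² = 21.32 in^2
Swept volume V = A × L; t = V / Q = A·L / Q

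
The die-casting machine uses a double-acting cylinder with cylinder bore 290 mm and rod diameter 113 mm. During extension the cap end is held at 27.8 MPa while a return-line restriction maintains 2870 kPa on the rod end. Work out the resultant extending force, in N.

F ≈ 1.68e6 N

Cap-side area A_cap = π/4 × (290 mm)² = 66050 mm^2
Rod-side annular area A_ann = π/4 × (290² − 113²) = 56020 mm^2
Net thrust = P_cap·A_cap − P_rod·A_ann = 1.836e6 N − 1.608e5 N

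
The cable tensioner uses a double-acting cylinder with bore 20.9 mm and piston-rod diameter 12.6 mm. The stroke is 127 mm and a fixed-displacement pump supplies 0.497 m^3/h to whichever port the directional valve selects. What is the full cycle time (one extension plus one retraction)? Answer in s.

t ≈ 0.516 s

Cap-side area A_cap = π/4 × (20.9 mm)² = 343.1 mm^2
Rod-side annular area A_ann = π/4 × (20.9² − 12.6²) = 218.4 mm^2
t_ext = A_cap·L/Q = 0.3156 s
t_ret = A_ann·L/Q = 0.2009 s
t_cycle = t_ext + t_ret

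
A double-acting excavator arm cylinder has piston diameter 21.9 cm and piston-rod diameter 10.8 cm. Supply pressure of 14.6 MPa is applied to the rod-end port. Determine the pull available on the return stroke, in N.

Rod-side annular area A_ann = π/4 × (21.9² − 10.8²) = 285.1 cm^2
On retraction the pressure acts on the annular area (bore minus rod).
F = P × A_ann

F ≈ 4.16e5 N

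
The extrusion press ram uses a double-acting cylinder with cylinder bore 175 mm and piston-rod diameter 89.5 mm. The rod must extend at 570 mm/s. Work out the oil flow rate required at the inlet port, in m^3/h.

Q ≈ 49.4 m^3/h

Cap-side area A_cap = π/4 × (175 mm)² = 24050 mm^2
Q = A × v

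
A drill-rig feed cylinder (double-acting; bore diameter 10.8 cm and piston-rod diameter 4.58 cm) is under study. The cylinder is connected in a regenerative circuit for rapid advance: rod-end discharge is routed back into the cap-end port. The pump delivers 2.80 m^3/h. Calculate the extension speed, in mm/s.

v ≈ 472 mm/s

In regeneration the rod-end outflow joins the pump flow into the cap end, so the net volume the pump must supply per unit advance equals the rod cross-section area.
Rod cross-section A_rod = π/4 × (4.58 cm)² = 16.47 cm^2
v = Q_pump / A_rod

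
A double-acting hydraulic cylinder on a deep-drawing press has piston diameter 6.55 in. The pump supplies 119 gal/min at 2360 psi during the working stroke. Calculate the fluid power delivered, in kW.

W ≈ 122 kW

Hydraulic power = P × Q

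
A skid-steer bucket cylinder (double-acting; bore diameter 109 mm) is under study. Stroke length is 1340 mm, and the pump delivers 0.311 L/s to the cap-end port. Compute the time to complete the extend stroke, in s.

t ≈ 40.2 s

Cap-side area A_cap = π/4 × (109 mm)² = 9331 mm^2
Swept volume V = A × L; t = V / Q = A·L / Q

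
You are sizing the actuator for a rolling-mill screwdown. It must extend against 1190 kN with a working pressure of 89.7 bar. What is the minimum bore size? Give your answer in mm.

D ≈ 411 mm

Extension force acts on the full piston face: F = P × (π/4)D².
D = √(4F / (πP)) = √(4 × 1190 kN / (π × 89.7 bar))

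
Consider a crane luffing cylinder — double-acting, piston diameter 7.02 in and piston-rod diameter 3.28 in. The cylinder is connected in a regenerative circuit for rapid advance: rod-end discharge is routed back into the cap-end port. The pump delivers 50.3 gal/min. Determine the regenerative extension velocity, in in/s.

In regeneration the rod-end outflow joins the pump flow into the cap end, so the net volume the pump must supply per unit advance equals the rod cross-section area.
Rod cross-section A_rod = π/4 × (3.28 in)² = 8.450 in^2
v = Q_pump / A_rod

v ≈ 22.9 in/s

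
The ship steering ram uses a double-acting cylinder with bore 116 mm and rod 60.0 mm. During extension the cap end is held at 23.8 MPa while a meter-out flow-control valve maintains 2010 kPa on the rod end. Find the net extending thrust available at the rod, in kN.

F ≈ 236 kN

Cap-side area A_cap = π/4 × (116 mm)² = 10570 mm^2
Rod-side annular area A_ann = π/4 × (116² − 60.0²) = 7741 mm^2
Net thrust = P_cap·A_cap − P_rod·A_ann = 251.5 kN − 15.56 kN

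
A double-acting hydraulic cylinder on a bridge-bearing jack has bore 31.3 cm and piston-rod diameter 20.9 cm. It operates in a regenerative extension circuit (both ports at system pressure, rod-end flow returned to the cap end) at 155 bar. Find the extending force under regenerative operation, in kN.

With equal pressure on both faces, forces on the annular region cancel; the net push is pressure × rod cross-section.
Rod cross-section A_rod = π/4 × (20.9 cm)² = 343.1 cm^2
F = P × A_rod

F ≈ 532 kN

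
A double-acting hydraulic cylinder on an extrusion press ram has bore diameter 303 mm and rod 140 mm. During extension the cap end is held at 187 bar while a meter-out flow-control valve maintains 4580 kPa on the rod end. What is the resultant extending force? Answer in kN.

F ≈ 1090 kN

Cap-side area A_cap = π/4 × (303 mm)² = 72110 mm^2
Rod-side annular area A_ann = π/4 × (303² − 140²) = 56710 mm^2
Net thrust = P_cap·A_cap − P_rod·A_ann = 1348 kN − 259.7 kN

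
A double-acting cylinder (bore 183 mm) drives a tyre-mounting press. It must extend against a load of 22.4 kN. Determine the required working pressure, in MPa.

P ≈ 0.852 MPa

Cap-side area A_cap = π/4 × (183 mm)² = 26300 mm^2
P = F / A = 22.4 kN / A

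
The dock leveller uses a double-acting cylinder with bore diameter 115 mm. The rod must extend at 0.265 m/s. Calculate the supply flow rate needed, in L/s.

Cap-side area A_cap = π/4 × (115 mm)² = 10390 mm^2
Q = A × v

Q ≈ 2.75 L/s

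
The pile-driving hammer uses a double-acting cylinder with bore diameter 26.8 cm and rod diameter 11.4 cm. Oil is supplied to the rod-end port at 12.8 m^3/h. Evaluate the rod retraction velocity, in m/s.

Rod-side annular area A_ann = π/4 × (26.8² − 11.4²) = 462.0 cm^2
Flow into the rod-end port fills the annular volume.
v = Q / A

v ≈ 0.0770 m/s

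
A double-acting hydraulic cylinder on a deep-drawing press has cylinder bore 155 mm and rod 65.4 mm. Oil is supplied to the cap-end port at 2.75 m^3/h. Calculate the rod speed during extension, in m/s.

Cap-side area A_cap = π/4 × (155 mm)² = 18870 mm^2
v = Q / A

v ≈ 0.0405 m/s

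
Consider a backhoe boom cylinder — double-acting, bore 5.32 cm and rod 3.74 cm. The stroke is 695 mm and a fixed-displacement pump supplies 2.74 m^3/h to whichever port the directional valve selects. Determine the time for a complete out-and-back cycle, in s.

Cap-side area A_cap = π/4 × (5.32 cm)² = 22.23 cm^2
Rod-side annular area A_ann = π/4 × (5.32² − 3.74²) = 11.24 cm^2
t_ext = A_cap·L/Q = 2.030 s
t_ret = A_ann·L/Q = 1.027 s
t_cycle = t_ext + t_ret

t ≈ 3.06 s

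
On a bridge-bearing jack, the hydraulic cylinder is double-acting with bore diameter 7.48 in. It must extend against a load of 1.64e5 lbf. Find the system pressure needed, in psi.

P ≈ 3730 psi

Cap-side area A_cap = π/4 × (7.48 in)² = 43.94 in^2
P = F / A = 1.64e5 lbf / A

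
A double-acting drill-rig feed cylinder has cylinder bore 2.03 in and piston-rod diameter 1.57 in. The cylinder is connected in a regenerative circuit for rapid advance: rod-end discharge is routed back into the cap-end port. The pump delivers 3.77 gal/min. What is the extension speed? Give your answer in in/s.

v ≈ 7.50 in/s

In regeneration the rod-end outflow joins the pump flow into the cap end, so the net volume the pump must supply per unit advance equals the rod cross-section area.
Rod cross-section A_rod = π/4 × (1.57 in)² = 1.936 in^2
v = Q_pump / A_rod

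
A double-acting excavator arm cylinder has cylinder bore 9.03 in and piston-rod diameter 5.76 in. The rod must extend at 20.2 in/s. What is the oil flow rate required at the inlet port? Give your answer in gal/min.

Cap-side area A_cap = π/4 × (9.03 in)² = 64.04 in^2
Q = A × v

Q ≈ 336 gal/min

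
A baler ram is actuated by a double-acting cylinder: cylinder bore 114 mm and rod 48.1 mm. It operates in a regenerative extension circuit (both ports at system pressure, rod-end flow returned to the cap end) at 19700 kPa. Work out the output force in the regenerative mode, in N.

F ≈ 35800 N

With equal pressure on both faces, forces on the annular region cancel; the net push is pressure × rod cross-section.
Rod cross-section A_rod = π/4 × (48.1 mm)² = 1817 mm^2
F = P × A_rod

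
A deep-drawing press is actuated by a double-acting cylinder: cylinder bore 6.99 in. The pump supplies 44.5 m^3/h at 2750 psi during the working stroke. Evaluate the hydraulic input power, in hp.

Hydraulic power = P × Q

W ≈ 314 hp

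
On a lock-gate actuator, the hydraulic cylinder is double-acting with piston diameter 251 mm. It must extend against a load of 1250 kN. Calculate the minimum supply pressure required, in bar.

Cap-side area A_cap = π/4 × (251 mm)² = 49480 mm^2
P = F / A = 1250 kN / A

P ≈ 253 bar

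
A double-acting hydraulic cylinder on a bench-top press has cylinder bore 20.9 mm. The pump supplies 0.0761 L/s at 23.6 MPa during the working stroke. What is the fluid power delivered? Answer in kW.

Hydraulic power = P × Q

W ≈ 1.80 kW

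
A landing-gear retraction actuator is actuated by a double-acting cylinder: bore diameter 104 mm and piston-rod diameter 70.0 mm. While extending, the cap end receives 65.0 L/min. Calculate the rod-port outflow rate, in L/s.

Cap-side area A_cap = π/4 × (104 mm)² = 8495 mm^2
Rod-side annular area A_ann = π/4 × (104² − 70.0²) = 4646 mm^2
Piston speed v = Q_in/A_cap; rod-end outflow Q_out = v × A_ann = Q_in × A_ann/A_cap.

Q_out ≈ 0.593 L/s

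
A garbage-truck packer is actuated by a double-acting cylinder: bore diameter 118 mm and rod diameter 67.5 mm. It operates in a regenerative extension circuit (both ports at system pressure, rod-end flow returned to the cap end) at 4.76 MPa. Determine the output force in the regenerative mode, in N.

F ≈ 17000 N

With equal pressure on both faces, forces on the annular region cancel; the net push is pressure × rod cross-section.
Rod cross-section A_rod = π/4 × (67.5 mm)² = 3578 mm^2
F = P × A_rod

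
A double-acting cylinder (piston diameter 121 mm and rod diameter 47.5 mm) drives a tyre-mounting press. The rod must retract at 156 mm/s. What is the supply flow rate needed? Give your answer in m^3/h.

Q ≈ 5.46 m^3/h

Rod-side annular area A_ann = π/4 × (121² − 47.5²) = 9727 mm^2
Q = A × v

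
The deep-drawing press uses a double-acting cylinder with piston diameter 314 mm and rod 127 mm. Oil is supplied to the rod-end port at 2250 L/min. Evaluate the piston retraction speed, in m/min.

v ≈ 34.7 m/min

Rod-side annular area A_ann = π/4 × (314² − 127²) = 64770 mm^2
Flow into the rod-end port fills the annular volume.
v = Q / A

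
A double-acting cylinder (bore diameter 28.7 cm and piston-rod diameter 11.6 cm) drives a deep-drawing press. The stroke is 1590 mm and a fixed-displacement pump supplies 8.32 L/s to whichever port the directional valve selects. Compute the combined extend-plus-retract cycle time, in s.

t ≈ 22.7 s

Cap-side area A_cap = π/4 × (28.7 cm)² = 646.9 cm^2
Rod-side annular area A_ann = π/4 × (28.7² − 11.6²) = 541.2 cm^2
t_ext = A_cap·L/Q = 12.36 s
t_ret = A_ann·L/Q = 10.34 s
t_cycle = t_ext + t_ret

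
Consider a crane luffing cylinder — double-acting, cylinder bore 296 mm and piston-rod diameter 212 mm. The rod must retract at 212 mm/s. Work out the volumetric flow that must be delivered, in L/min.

Rod-side annular area A_ann = π/4 × (296² − 212²) = 33510 mm^2
Q = A × v

Q ≈ 426 L/min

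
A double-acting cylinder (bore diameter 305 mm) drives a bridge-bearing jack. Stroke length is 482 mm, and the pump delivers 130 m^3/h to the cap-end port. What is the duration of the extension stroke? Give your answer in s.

Cap-side area A_cap = π/4 × (305 mm)² = 73060 mm^2
Swept volume V = A × L; t = V / Q = A·L / Q

t ≈ 0.975 s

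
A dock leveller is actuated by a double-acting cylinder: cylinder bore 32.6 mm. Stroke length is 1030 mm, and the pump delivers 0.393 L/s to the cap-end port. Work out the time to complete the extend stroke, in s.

t ≈ 2.19 s

Cap-side area A_cap = π/4 × (32.6 mm)² = 834.7 mm^2
Swept volume V = A × L; t = V / Q = A·L / Q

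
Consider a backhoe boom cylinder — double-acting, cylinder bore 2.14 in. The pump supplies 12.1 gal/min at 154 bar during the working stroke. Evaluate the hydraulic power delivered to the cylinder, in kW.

W ≈ 11.8 kW

Hydraulic power = P × Q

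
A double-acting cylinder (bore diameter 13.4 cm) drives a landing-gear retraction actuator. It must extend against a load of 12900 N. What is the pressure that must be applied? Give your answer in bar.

Cap-side area A_cap = π/4 × (13.4 cm)² = 141.0 cm^2
P = F / A = 12900 N / A

P ≈ 9.15 bar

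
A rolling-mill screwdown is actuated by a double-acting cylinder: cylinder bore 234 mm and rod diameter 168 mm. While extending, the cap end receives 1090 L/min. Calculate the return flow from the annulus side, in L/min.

Cap-side area A_cap = π/4 × (234 mm)² = 43010 mm^2
Rod-side annular area A_ann = π/4 × (234² − 168²) = 20840 mm^2
Piston speed v = Q_in/A_cap; rod-end outflow Q_out = v × A_ann = Q_in × A_ann/A_cap.

Q_out ≈ 528 L/min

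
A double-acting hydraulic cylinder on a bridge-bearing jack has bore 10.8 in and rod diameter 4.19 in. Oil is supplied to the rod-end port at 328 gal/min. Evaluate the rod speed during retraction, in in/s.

Rod-side annular area A_ann = π/4 × (10.8² − 4.19²) = 77.82 in^2
Flow into the rod-end port fills the annular volume.
v = Q / A

v ≈ 16.2 in/s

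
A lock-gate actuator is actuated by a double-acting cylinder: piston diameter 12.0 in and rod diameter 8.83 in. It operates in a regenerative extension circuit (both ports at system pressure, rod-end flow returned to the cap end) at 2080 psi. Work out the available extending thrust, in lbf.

F ≈ 1.27e5 lbf

With equal pressure on both faces, forces on the annular region cancel; the net push is pressure × rod cross-section.
Rod cross-section A_rod = π/4 × (8.83 in)² = 61.24 in^2
F = P × A_rod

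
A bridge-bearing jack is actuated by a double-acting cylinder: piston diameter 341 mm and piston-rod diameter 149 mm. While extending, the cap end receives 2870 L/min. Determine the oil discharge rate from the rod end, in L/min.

Q_out ≈ 2320 L/min

Cap-side area A_cap = π/4 × (341 mm)² = 91330 mm^2
Rod-side annular area A_ann = π/4 × (341² − 149²) = 73890 mm^2
Piston speed v = Q_in/A_cap; rod-end outflow Q_out = v × A_ann = Q_in × A_ann/A_cap.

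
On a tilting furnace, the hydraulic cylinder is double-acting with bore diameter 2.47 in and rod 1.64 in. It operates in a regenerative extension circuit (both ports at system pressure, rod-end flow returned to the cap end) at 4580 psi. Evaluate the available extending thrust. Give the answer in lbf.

F ≈ 9670 lbf

With equal pressure on both faces, forces on the annular region cancel; the net push is pressure × rod cross-section.
Rod cross-section A_rod = π/4 × (1.64 in)² = 2.112 in^2
F = P × A_rod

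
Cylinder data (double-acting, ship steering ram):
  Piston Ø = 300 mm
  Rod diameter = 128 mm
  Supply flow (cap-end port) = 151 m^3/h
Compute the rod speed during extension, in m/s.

Cap-side area A_cap = π/4 × (300 mm)² = 70690 mm^2
v = Q / A

v ≈ 0.593 m/s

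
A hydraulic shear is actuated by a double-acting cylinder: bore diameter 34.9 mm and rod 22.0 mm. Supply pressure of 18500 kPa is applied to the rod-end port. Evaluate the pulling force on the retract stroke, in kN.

Rod-side annular area A_ann = π/4 × (34.9² − 22.0²) = 576.5 mm^2
On retraction the pressure acts on the annular area (bore minus rod).
F = P × A_ann

F ≈ 10.7 kN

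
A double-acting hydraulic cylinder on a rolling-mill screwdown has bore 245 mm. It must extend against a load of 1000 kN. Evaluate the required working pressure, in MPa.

P ≈ 21.2 MPa

Cap-side area A_cap = π/4 × (245 mm)² = 47140 mm^2
P = F / A = 1000 kN / A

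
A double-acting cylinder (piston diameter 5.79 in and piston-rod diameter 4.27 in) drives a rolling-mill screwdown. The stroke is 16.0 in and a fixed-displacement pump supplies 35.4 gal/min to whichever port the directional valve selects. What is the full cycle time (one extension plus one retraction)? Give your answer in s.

t ≈ 4.50 s

Cap-side area A_cap = π/4 × (5.79 in)² = 26.33 in^2
Rod-side annular area A_ann = π/4 × (5.79² − 4.27²) = 12.01 in^2
t_ext = A_cap·L/Q = 3.091 s
t_ret = A_ann·L/Q = 1.410 s
t_cycle = t_ext + t_ret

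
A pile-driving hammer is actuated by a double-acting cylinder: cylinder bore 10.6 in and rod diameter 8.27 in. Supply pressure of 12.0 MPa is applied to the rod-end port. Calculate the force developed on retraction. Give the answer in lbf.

Rod-side annular area A_ann = π/4 × (10.6² − 8.27²) = 34.53 in^2
On retraction the pressure acts on the annular area (bore minus rod).
F = P × A_ann

F ≈ 60100 lbf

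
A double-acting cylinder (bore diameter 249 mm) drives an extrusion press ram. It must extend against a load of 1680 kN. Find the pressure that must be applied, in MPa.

P ≈ 34.5 MPa

Cap-side area A_cap = π/4 × (249 mm)² = 48700 mm^2
P = F / A = 1680 kN / A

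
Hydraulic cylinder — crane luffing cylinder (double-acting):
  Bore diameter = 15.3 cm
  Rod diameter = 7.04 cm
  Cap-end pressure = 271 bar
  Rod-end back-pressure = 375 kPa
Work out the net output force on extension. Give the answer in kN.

F ≈ 493 kN

Cap-side area A_cap = π/4 × (15.3 cm)² = 183.9 cm^2
Rod-side annular area A_ann = π/4 × (15.3² − 7.04²) = 144.9 cm^2
Net thrust = P_cap·A_cap − P_rod·A_ann = 498.2 kN − 5.435 kN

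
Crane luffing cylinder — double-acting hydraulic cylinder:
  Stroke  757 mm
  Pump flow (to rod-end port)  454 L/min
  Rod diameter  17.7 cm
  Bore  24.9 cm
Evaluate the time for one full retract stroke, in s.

Rod-side annular area A_ann = π/4 × (24.9² − 17.7²) = 240.9 cm^2
Swept volume V = A × L; t = V / Q = A·L / Q

t ≈ 2.41 s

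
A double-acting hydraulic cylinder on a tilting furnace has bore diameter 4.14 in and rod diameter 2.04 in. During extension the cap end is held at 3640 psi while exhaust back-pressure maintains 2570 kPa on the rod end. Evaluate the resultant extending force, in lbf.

Cap-side area A_cap = π/4 × (4.14 in)² = 13.46 in^2
Rod-side annular area A_ann = π/4 × (4.14² − 2.04²) = 10.19 in^2
Net thrust = P_cap·A_cap − P_rod·A_ann = 49000 lbf − 3799 lbf

F ≈ 45200 lbf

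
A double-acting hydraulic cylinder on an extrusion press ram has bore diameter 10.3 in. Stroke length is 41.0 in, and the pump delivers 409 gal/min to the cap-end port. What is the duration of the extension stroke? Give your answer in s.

Cap-side area A_cap = π/4 × (10.3 in)² = 83.32 in^2
Swept volume V = A × L; t = V / Q = A·L / Q

t ≈ 2.17 s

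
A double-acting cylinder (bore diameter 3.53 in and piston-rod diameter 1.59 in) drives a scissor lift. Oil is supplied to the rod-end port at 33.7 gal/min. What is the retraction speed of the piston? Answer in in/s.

v ≈ 16.6 in/s

Rod-side annular area A_ann = π/4 × (3.53² − 1.59²) = 7.801 in^2
Flow into the rod-end port fills the annular volume.
v = Q / A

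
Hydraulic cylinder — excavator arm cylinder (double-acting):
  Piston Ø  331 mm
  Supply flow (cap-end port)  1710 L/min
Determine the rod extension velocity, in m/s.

v ≈ 0.331 m/s

Cap-side area A_cap = π/4 × (331 mm)² = 86050 mm^2
v = Q / A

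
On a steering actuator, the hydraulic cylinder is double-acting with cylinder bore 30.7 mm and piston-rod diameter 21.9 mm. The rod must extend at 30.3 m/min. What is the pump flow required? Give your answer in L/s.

Q ≈ 0.374 L/s

Cap-side area A_cap = π/4 × (30.7 mm)² = 740.2 mm^2
Q = A × v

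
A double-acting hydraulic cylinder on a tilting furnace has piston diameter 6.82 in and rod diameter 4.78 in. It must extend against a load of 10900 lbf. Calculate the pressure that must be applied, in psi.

P ≈ 298 psi

Cap-side area A_cap = π/4 × (6.82 in)² = 36.53 in^2
P = F / A = 10900 lbf / A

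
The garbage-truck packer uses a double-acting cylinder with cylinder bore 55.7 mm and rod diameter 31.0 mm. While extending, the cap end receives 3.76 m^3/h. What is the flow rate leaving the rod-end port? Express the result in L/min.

Cap-side area A_cap = π/4 × (55.7 mm)² = 2437 mm^2
Rod-side annular area A_ann = π/4 × (55.7² − 31.0²) = 1682 mm^2
Piston speed v = Q_in/A_cap; rod-end outflow Q_out = v × A_ann = Q_in × A_ann/A_cap.

Q_out ≈ 43.3 L/min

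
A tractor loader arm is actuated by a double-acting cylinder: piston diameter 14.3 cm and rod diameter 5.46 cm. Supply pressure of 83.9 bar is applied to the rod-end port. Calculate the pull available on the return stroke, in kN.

Rod-side annular area A_ann = π/4 × (14.3² − 5.46²) = 137.2 cm^2
On retraction the pressure acts on the annular area (bore minus rod).
F = P × A_ann

F ≈ 115 kN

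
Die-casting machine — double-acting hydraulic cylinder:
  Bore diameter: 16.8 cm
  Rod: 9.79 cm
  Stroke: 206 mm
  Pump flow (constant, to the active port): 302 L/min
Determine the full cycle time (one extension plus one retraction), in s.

t ≈ 1.51 s

Cap-side area A_cap = π/4 × (16.8 cm)² = 221.7 cm^2
Rod-side annular area A_ann = π/4 × (16.8² − 9.79²) = 146.4 cm^2
t_ext = A_cap·L/Q = 0.9072 s
t_ret = A_ann·L/Q = 0.5992 s
t_cycle = t_ext + t_ret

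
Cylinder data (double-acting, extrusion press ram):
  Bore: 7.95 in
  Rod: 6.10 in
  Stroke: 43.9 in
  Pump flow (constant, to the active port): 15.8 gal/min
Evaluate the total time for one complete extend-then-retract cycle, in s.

t ≈ 50.6 s

Cap-side area A_cap = π/4 × (7.95 in)² = 49.64 in^2
Rod-side annular area A_ann = π/4 × (7.95² − 6.10²) = 20.41 in^2
t_ext = A_cap·L/Q = 35.82 s
t_ret = A_ann·L/Q = 14.73 s
t_cycle = t_ext + t_ret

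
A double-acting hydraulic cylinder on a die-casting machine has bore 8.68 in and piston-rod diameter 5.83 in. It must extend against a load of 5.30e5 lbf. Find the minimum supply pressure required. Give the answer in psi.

P ≈ 8960 psi

Cap-side area A_cap = π/4 × (8.68 in)² = 59.17 in^2
P = F / A = 5.30e5 lbf / A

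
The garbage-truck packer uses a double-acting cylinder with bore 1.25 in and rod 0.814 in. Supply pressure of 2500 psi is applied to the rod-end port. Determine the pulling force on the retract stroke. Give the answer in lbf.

F ≈ 1770 lbf

Rod-side annular area A_ann = π/4 × (1.25² − 0.814²) = 0.7068 in^2
On retraction the pressure acts on the annular area (bore minus rod).
F = P × A_ann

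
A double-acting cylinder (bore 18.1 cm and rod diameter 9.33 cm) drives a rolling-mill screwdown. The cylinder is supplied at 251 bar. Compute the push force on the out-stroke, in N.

Cap-side area A_cap = π/4 × (18.1 cm)² = 257.3 cm^2
F = P × A_cap = 251 bar × A_cap

F ≈ 6.46e5 N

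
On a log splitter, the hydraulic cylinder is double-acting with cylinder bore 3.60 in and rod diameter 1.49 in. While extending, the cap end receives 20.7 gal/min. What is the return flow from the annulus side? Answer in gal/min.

Cap-side area A_cap = π/4 × (3.60 in)² = 10.18 in^2
Rod-side annular area A_ann = π/4 × (3.60² − 1.49²) = 8.435 in^2
Piston speed v = Q_in/A_cap; rod-end outflow Q_out = v × A_ann = Q_in × A_ann/A_cap.

Q_out ≈ 17.2 gal/min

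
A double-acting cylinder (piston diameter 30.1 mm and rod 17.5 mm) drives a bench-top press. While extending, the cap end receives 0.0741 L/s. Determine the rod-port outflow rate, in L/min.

Q_out ≈ 2.94 L/min

Cap-side area A_cap = π/4 × (30.1 mm)² = 711.6 mm^2
Rod-side annular area A_ann = π/4 × (30.1² − 17.5²) = 471.1 mm^2
Piston speed v = Q_in/A_cap; rod-end outflow Q_out = v × A_ann = Q_in × A_ann/A_cap.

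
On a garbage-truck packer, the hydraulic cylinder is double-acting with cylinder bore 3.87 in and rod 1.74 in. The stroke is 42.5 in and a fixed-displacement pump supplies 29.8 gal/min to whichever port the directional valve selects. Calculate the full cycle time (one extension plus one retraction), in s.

t ≈ 7.83 s

Cap-side area A_cap = π/4 × (3.87 in)² = 11.76 in^2
Rod-side annular area A_ann = π/4 × (3.87² − 1.74²) = 9.385 in^2
t_ext = A_cap·L/Q = 4.357 s
t_ret = A_ann·L/Q = 3.477 s
t_cycle = t_ext + t_ret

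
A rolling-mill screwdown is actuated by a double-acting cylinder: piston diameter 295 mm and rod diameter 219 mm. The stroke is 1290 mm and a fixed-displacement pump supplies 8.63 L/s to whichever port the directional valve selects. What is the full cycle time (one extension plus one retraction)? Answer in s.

t ≈ 14.8 s

Cap-side area A_cap = π/4 × (295 mm)² = 68350 mm^2
Rod-side annular area A_ann = π/4 × (295² − 219²) = 30680 mm^2
t_ext = A_cap·L/Q = 10.22 s
t_ret = A_ann·L/Q = 4.586 s
t_cycle = t_ext + t_ret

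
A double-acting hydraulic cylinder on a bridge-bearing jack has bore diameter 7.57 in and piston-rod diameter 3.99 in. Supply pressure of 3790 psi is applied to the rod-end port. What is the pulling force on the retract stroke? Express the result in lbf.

Rod-side annular area A_ann = π/4 × (7.57² − 3.99²) = 32.50 in^2
On retraction the pressure acts on the annular area (bore minus rod).
F = P × A_ann

F ≈ 1.23e5 lbf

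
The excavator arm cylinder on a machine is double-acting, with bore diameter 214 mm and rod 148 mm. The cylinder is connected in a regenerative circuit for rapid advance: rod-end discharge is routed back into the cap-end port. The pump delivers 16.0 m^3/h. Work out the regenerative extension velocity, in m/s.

In regeneration the rod-end outflow joins the pump flow into the cap end, so the net volume the pump must supply per unit advance equals the rod cross-section area.
Rod cross-section A_rod = π/4 × (148 mm)² = 17200 mm^2
v = Q_pump / A_rod

v ≈ 0.258 m/s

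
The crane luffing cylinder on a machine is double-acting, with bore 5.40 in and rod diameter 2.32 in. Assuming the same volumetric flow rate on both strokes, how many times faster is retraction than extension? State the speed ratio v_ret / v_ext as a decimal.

v_ret/v_ext ≈ 1.23

Cap-side area A_cap = π/4 × (5.40 in)² = 22.90 in^2
Rod-side annular area A_ann = π/4 × (5.40² − 2.32²) = 18.67 in^2
For equal Q, v ∝ 1/A, so v_ret/v_ext = A_cap/A_ann.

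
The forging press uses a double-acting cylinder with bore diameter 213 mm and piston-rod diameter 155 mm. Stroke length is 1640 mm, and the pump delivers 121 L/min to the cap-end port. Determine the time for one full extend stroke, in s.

t ≈ 29.0 s

Cap-side area A_cap = π/4 × (213 mm)² = 35630 mm^2
Swept volume V = A × L; t = V / Q = A·L / Q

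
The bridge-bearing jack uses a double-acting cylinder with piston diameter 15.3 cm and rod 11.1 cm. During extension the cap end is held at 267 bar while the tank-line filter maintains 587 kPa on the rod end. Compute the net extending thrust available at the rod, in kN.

Cap-side area A_cap = π/4 × (15.3 cm)² = 183.9 cm^2
Rod-side annular area A_ann = π/4 × (15.3² − 11.1²) = 87.08 cm^2
Net thrust = P_cap·A_cap − P_rod·A_ann = 490.9 kN − 5.112 kN

F ≈ 486 kN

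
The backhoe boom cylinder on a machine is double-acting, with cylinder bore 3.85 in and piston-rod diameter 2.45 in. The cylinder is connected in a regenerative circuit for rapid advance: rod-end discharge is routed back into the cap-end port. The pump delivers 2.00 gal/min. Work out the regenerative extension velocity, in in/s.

In regeneration the rod-end outflow joins the pump flow into the cap end, so the net volume the pump must supply per unit advance equals the rod cross-section area.
Rod cross-section A_rod = π/4 × (2.45 in)² = 4.714 in^2
v = Q_pump / A_rod

v ≈ 1.63 in/s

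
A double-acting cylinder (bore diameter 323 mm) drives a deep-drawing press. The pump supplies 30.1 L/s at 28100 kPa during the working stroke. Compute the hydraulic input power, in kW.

W ≈ 846 kW

Hydraulic power = P × Q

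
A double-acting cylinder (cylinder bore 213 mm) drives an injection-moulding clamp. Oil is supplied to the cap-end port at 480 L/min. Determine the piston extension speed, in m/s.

Cap-side area A_cap = π/4 × (213 mm)² = 35630 mm^2
v = Q / A

v ≈ 0.225 m/s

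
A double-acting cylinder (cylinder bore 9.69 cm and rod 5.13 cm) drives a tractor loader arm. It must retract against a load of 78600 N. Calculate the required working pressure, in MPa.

P ≈ 14.8 MPa

Rod-side annular area A_ann = π/4 × (9.69² − 5.13²) = 53.08 cm^2
Retraction: pressure acts on the annular area.
P = F / A = 78600 N / A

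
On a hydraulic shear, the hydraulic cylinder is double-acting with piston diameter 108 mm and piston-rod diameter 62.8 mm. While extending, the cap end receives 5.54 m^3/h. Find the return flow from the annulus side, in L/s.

Q_out ≈ 1.02 L/s

Cap-side area A_cap = π/4 × (108 mm)² = 9161 mm^2
Rod-side annular area A_ann = π/4 × (108² − 62.8²) = 6063 mm^2
Piston speed v = Q_in/A_cap; rod-end outflow Q_out = v × A_ann = Q_in × A_ann/A_cap.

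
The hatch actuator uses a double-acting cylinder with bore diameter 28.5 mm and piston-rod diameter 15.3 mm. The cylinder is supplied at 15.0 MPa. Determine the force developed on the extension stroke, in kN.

Cap-side area A_cap = π/4 × (28.5 mm)² = 637.9 mm^2
F = P × A_cap = 15.0 MPa × A_cap

F ≈ 9.57 kN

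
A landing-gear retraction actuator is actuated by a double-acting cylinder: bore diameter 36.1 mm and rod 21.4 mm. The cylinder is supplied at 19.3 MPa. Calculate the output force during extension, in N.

Cap-side area A_cap = π/4 × (36.1 mm)² = 1024 mm^2
F = P × A_cap = 19.3 MPa × A_cap

F ≈ 19800 N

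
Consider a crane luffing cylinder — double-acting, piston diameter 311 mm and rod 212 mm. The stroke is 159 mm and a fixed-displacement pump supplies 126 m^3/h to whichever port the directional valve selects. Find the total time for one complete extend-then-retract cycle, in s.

t ≈ 0.530 s

Cap-side area A_cap = π/4 × (311 mm)² = 75960 mm^2
Rod-side annular area A_ann = π/4 × (311² − 212²) = 40670 mm^2
t_ext = A_cap·L/Q = 0.3451 s
t_ret = A_ann·L/Q = 0.1847 s
t_cycle = t_ext + t_ret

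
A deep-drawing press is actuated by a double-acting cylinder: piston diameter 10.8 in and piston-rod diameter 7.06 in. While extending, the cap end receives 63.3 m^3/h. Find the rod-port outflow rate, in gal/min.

Q_out ≈ 160 gal/min

Cap-side area A_cap = π/4 × (10.8 in)² = 91.61 in^2
Rod-side annular area A_ann = π/4 × (10.8² − 7.06²) = 52.46 in^2
Piston speed v = Q_in/A_cap; rod-end outflow Q_out = v × A_ann = Q_in × A_ann/A_cap.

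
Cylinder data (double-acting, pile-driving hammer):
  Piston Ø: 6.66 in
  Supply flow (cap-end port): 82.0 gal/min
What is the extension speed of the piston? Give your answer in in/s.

Cap-side area A_cap = π/4 × (6.66 in)² = 34.84 in^2
v = Q / A

v ≈ 9.06 in/s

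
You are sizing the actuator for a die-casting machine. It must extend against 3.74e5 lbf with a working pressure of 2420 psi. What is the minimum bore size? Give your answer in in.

D ≈ 14.0 in

Extension force acts on the full piston face: F = P × (π/4)D².
D = √(4F / (πP)) = √(4 × 3.74e5 lbf / (π × 2420 psi))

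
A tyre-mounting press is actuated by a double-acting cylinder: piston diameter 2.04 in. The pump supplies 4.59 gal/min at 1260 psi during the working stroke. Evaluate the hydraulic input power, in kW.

W ≈ 2.52 kW

Hydraulic power = P × Q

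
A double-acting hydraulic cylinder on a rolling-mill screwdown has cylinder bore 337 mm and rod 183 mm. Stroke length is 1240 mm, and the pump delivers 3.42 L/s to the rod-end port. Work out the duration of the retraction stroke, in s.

t ≈ 22.8 s

Rod-side annular area A_ann = π/4 × (337² − 183²) = 62890 mm^2
Swept volume V = A × L; t = V / Q = A·L / Q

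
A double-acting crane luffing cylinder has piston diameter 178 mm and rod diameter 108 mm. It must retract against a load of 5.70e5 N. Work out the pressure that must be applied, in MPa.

Rod-side annular area A_ann = π/4 × (178² − 108²) = 15720 mm^2
Retraction: pressure acts on the annular area.
P = F / A = 5.70e5 N / A

P ≈ 36.3 MPa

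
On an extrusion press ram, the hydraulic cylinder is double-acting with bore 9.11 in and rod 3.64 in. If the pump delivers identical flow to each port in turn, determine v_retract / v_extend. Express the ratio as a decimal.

Cap-side area A_cap = π/4 × (9.11 in)² = 65.18 in^2
Rod-side annular area A_ann = π/4 × (9.11² − 3.64²) = 54.78 in^2
For equal Q, v ∝ 1/A, so v_ret/v_ext = A_cap/A_ann.

v_ret/v_ext ≈ 1.19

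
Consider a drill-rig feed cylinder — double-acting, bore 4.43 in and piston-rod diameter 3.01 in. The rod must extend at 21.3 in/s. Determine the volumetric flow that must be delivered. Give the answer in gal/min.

Cap-side area A_cap = π/4 × (4.43 in)² = 15.41 in^2
Q = A × v

Q ≈ 85.3 gal/min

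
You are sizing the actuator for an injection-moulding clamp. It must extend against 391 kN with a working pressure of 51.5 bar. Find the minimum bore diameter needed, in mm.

Extension force acts on the full piston face: F = P × (π/4)D².
D = √(4F / (πP)) = √(4 × 391 kN / (π × 51.5 bar))

D ≈ 311 mm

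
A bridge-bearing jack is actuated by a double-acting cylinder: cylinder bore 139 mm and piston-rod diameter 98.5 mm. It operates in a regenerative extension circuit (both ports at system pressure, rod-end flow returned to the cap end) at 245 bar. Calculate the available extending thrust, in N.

With equal pressure on both faces, forces on the annular region cancel; the net push is pressure × rod cross-section.
Rod cross-section A_rod = π/4 × (98.5 mm)² = 7620 mm^2
F = P × A_rod

F ≈ 1.87e5 N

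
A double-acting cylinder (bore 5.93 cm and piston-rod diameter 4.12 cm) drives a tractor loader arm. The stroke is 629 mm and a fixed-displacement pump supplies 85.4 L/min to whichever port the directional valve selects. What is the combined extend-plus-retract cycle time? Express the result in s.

t ≈ 1.85 s

Cap-side area A_cap = π/4 × (5.93 cm)² = 27.62 cm^2
Rod-side annular area A_ann = π/4 × (5.93² − 4.12²) = 14.29 cm^2
t_ext = A_cap·L/Q = 1.221 s
t_ret = A_ann·L/Q = 0.6314 s
t_cycle = t_ext + t_ret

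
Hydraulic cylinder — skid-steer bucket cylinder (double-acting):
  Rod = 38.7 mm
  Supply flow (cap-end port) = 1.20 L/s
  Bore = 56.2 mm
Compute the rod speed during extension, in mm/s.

v ≈ 484 mm/s

Cap-side area A_cap = π/4 × (56.2 mm)² = 2481 mm^2
v = Q / A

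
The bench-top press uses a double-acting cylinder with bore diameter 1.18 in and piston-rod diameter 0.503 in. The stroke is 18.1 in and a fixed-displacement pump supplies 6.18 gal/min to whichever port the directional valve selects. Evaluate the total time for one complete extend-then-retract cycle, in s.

Cap-side area A_cap = π/4 × (1.18 in)² = 1.094 in^2
Rod-side annular area A_ann = π/4 × (1.18² − 0.503²) = 0.8949 in^2
t_ext = A_cap·L/Q = 0.8319 s
t_ret = A_ann·L/Q = 0.6808 s
t_cycle = t_ext + t_ret

t ≈ 1.51 s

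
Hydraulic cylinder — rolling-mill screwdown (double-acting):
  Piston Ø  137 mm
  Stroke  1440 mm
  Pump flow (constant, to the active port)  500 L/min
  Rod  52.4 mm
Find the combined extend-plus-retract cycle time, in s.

Cap-side area A_cap = π/4 × (137 mm)² = 14740 mm^2
Rod-side annular area A_ann = π/4 × (137² − 52.4²) = 12580 mm^2
t_ext = A_cap·L/Q = 2.547 s
t_ret = A_ann·L/Q = 2.175 s
t_cycle = t_ext + t_ret

t ≈ 4.72 s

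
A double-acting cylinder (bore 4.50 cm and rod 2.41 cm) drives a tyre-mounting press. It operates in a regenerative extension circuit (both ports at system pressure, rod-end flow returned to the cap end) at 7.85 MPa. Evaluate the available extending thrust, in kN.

With equal pressure on both faces, forces on the annular region cancel; the net push is pressure × rod cross-section.
Rod cross-section A_rod = π/4 × (2.41 cm)² = 4.562 cm^2
F = P × A_rod

F ≈ 3.58 kN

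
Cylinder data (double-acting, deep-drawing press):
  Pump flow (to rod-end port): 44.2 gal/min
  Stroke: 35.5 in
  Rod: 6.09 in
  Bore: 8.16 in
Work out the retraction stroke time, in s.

Rod-side annular area A_ann = π/4 × (8.16² − 6.09²) = 23.17 in^2
Swept volume V = A × L; t = V / Q = A·L / Q

t ≈ 4.83 s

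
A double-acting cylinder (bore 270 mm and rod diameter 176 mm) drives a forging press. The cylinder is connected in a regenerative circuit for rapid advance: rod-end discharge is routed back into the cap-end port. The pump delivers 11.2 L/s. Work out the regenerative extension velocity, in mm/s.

v ≈ 460 mm/s

In regeneration the rod-end outflow joins the pump flow into the cap end, so the net volume the pump must supply per unit advance equals the rod cross-section area.
Rod cross-section A_rod = π/4 × (176 mm)² = 24330 mm^2
v = Q_pump / A_rod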